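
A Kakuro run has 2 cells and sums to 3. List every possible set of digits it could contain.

{1,2}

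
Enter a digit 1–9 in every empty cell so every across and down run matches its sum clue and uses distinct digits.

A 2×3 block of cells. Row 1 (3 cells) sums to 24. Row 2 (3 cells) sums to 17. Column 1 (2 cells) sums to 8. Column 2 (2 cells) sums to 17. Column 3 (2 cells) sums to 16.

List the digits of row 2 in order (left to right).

1 9 7

24 in 3 cells must be {7,8,9}; 17 in 2 cells must be {8,9}; 16 in 2 cells must be {7,9}.
The 24 across and the 8 down share only 7, so (1,1) = 7.
Given what's placed, (1,3) must be 9 to fit the 24 across and 16 down.
(2,1) = 8 − 7 = 1 completes the 8 down.
(2,2) = 9: the only remaining digit allowed by both the 17 across and the 17 down.
(2,3) = 17 − 10 = 7 completes the 17 across.
(1,2) = 24 − 16 = 8 completes the 24 across.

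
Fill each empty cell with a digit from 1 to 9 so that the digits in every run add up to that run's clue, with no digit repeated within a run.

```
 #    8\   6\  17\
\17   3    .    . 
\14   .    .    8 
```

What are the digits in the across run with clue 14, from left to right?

5, 1, 8

17 in 2 cells must be {8,9}.
Given what's placed, R1C2 must be 5 to fit the 17 across and 6 down.
R1C3 = 17 − 8 = 9 completes the 17 across.
R2C1 = 8 − 3 = 5 completes the 8 down.
R2C2 = 14 − 13 = 1 completes the 14 across.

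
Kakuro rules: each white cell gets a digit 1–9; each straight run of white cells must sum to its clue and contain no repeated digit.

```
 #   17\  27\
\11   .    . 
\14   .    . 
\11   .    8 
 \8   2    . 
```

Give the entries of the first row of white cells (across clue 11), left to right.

7 4

R3C1 = 11 − 8 = 3 completes the 11 across.
R4C2 = 8 − 2 = 6 completes the 8 across.
Given what's placed, R2C2 must be 9 to fit the 14 across and 27 down.
R1C2 = 27 − 23 = 4 completes the 27 down.
R2C1 = 14 − 9 = 5 completes the 14 across.
R1C1 = 11 − 4 = 7 completes the 11 across.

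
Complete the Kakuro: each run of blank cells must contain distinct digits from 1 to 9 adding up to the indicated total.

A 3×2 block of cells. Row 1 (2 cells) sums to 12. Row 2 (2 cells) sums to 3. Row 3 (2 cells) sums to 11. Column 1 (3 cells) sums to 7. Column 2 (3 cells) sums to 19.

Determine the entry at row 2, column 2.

2

3 in 2 cells must be {1,2}; 7 in 3 cells must be {1,2,4}.
The 12 across and the 7 down share only 4, so (1,1) = 4.
(1,2) = 12 − 4 = 8 completes the 12 across.
Given what's placed, (2,2) must be 2 to fit the 3 across and 19 down.
(3,1) = 2: the only remaining digit allowed by both the 11 across and the 7 down.
(3,2) = 11 − 2 = 9 completes the 11 across.
(2,1) = 3 − 2 = 1 completes the 3 across.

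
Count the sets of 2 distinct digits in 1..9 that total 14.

2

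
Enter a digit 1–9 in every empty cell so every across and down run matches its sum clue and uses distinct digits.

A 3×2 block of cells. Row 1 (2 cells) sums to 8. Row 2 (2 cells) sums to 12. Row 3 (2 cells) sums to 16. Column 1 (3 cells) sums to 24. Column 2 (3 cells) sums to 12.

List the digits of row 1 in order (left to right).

16 in 2 cells must be {7,9}; 24 in 3 cells must be {7,8,9}.
The 8 across and the 24 down share only 7, so (1,1) = 7.
(1,2) = 8 − 7 = 1 completes the 8 across.
Given what's placed, (3,1) must be 9 to fit the 16 across and 24 down.
(3,2) = 16 − 9 = 7 completes the 16 across.
(2,1) = 24 − 16 = 8 completes the 24 down.
(2,2) = 12 − 8 = 4 completes the 12 across.

7 1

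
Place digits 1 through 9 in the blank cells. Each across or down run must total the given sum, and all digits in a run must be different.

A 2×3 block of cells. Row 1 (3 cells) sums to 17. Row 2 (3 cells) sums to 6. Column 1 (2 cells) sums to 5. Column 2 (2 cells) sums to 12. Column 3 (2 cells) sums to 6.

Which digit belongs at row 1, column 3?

6 in 3 cells must be {1,2,3}.
The 6 across and the 12 down share only 3, so (2,2) = 3.
(1,2) = 12 − 3 = 9 completes the 12 down.
Nothing is forced directly, so branch on (2,1), whose candidates are 1 or 2. If (2,1) = 1: then (1,1) would have to be in {1,2,3,5,6,7} for the 17 across but in {4} for the 5 down — contradiction. So (2,1) = 2.
(1,1) = 5 − 2 = 3 completes the 5 down.
(1,3) = 17 − 12 = 5 completes the 17 across.
(2,3) = 6 − 5 = 1 completes the 6 across.

5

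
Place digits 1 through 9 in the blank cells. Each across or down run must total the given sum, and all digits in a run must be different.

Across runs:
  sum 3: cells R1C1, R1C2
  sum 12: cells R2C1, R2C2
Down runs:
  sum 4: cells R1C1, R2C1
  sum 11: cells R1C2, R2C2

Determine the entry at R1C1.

1

3 in 2 cells must be {1,2}; 4 in 2 cells must be {1,3}.
The 3 across and the 4 down share only 1, so R1C1 = 1.
R1C2 = 3 − 1 = 2 completes the 3 across.
R2C1 = 4 − 1 = 3 completes the 4 down.
R2C2 = 12 − 3 = 9 completes the 12 across.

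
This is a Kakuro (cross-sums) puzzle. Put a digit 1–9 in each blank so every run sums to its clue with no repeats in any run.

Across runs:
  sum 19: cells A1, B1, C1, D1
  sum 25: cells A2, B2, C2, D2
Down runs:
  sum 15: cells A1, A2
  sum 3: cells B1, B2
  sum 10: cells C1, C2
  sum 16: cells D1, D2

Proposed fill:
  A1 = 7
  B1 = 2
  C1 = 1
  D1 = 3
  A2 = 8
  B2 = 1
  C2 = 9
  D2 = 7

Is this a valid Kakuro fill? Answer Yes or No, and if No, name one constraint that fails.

No — the down run D1–D2 sums to 10, not 16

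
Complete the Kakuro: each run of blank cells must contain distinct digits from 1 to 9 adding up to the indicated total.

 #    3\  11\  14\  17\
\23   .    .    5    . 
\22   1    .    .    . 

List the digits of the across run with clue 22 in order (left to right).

3 in 2 cells must be {1,2}; 17 in 2 cells must be {8,9}.
R1C1 = 3 − 1 = 2 completes the 3 down.
R1C4 = 9: the only remaining digit allowed by both the 23 across and the 17 down.
R2C3 = 14 − 5 = 9 completes the 14 down.
R2C4 = 17 − 9 = 8 completes the 17 down.
R1C2 = 23 − 16 = 7 completes the 23 across.
R2C2 = 22 − 18 = 4 completes the 22 across.

1 4 9 8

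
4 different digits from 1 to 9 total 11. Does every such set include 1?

The only way to make 11 from 4 distinct digits is {1,2,3,5}, which contains 1.

Yes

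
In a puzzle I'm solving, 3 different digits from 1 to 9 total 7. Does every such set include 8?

No

The only way to make 7 from 3 distinct digits is {1,2,4}, which does not contain 8.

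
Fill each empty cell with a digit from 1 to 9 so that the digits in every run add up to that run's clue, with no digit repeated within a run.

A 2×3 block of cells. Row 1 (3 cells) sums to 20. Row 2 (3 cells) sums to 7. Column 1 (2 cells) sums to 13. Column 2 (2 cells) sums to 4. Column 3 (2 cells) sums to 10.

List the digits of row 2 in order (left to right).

7 in 3 cells must be {1,2,4}; 4 in 2 cells must be {1,3}.
The 20 across and the 4 down share only 3, so (1,2) = 3.
The 7 across and the 13 down share only 4, so (2,1) = 4.
(2,2) = 4 − 3 = 1 completes the 4 down.
(2,3) = 7 − 5 = 2 completes the 7 across.
(1,1) = 13 − 4 = 9 completes the 13 down.
(1,3) = 20 − 12 = 8 completes the 20 across.

4 1 2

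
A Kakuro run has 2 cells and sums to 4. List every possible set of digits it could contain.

{1,3}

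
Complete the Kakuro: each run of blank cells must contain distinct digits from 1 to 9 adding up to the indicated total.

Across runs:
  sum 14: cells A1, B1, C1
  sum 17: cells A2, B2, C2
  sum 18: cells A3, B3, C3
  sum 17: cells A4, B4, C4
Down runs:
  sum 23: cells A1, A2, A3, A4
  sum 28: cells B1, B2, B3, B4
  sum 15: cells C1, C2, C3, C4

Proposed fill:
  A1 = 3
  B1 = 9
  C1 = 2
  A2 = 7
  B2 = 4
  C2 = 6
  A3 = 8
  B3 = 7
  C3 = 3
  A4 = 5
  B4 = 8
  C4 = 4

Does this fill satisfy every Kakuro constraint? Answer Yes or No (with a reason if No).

Across: 3+9+2=14; 7+4+6=17; 8+7+3=18; 5+8+4=17. Down: 3+7+8+5=23; 9+4+7+8=28; 2+6+3+4=15. No digit repeats within any run.

Yes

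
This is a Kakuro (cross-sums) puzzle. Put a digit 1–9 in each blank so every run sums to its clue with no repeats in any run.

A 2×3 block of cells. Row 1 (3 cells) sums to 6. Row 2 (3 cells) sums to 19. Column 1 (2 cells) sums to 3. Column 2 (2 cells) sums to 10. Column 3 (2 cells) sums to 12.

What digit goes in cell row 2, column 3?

6 in 3 cells must be {1,2,3}; 3 in 2 cells must be {1,2}.
The 6 across and the 12 down share only 3, so (1,3) = 3.
The 19 across and the 3 down share only 2, so (2,1) = 2.
(2,3) = 12 − 3 = 9 completes the 12 down.
(1,1) = 3 − 2 = 1 completes the 3 down.
(1,2) = 6 − 4 = 2 completes the 6 across.
(2,2) = 19 − 11 = 8 completes the 19 across.

9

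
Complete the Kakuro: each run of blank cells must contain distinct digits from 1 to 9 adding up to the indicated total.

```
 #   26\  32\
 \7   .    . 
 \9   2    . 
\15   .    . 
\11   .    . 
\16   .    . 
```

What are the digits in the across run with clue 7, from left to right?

5 2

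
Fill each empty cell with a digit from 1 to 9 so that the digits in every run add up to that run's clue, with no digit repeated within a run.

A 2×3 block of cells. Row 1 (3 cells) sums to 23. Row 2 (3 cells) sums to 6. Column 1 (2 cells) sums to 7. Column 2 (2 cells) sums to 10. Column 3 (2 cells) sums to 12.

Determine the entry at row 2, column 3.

3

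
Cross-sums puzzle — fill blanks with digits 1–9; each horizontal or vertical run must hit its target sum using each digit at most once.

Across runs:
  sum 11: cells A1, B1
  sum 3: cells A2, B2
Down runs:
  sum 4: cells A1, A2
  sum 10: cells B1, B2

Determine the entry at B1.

8

3 in 2 cells must be {1,2}; 4 in 2 cells must be {1,3}.
The 11 across and the 4 down share only 3, so A1 = 3.
B1 = 11 − 3 = 8 completes the 11 across.
A2 = 4 − 3 = 1 completes the 4 down.
B2 = 3 − 1 = 2 completes the 3 across.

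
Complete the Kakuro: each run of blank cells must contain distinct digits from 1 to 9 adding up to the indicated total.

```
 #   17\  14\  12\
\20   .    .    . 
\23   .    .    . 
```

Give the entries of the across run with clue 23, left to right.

8 6 9

23 in 3 cells must be {6,8,9}; 17 in 2 cells must be {8,9}.
Nothing is forced directly, so branch on R1C1, whose candidates are 8 or 9. If R1C1 = 8: that forces R2C1 = 9, R2C3 = 8, after which R1C3 would have to be in {3,5,7,9} for the 20 across but in {4} for the 12 down — contradiction. So R1C1 = 9.
R2C1 = 17 − 9 = 8 completes the 17 down.
Given what's placed, R2C3 must be 9 to fit the 23 across and 12 down.
R1C3 = 12 − 9 = 3 completes the 12 down.
R2C2 = 23 − 17 = 6 completes the 23 across.
R1C2 = 20 − 12 = 8 completes the 20 across.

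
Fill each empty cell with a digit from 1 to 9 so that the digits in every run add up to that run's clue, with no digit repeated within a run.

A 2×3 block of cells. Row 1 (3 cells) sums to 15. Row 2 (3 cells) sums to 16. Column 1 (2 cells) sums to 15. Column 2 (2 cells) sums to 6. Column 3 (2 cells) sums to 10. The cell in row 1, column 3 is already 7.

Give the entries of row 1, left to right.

6, 2, 7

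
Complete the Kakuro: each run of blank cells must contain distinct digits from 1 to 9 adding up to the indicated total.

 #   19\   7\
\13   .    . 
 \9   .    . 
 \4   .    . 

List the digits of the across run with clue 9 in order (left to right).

7 2

4 in 2 cells must be {1,3}; 7 in 3 cells must be {1,2,4}.
The 13 across and the 7 down share only 4, so R1C2 = 4.
The 4 across and the 19 down share only 3, so R3C1 = 3.
R3C2 = 4 − 3 = 1 completes the 4 across.
R1C1 = 13 − 4 = 9 completes the 13 across.
R2C1 = 19 − 12 = 7 completes the 19 down.
R2C2 = 9 − 7 = 2 completes the 9 across.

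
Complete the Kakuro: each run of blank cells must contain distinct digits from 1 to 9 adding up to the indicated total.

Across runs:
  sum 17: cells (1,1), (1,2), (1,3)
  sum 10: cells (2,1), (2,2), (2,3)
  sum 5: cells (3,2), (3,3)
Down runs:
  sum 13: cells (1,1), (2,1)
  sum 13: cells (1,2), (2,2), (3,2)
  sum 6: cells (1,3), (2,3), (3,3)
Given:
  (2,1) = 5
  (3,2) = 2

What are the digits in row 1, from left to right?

8, 7, 2

6 in 3 cells must be {1,2,3}.
(1,1) = 13 − 5 = 8 completes the 13 down.
(3,3) = 5 − 2 = 3 completes the 5 across.
Given what's placed, (1,3) must be 2 to fit the 17 across and 6 down.
(2,3) = 6 − 5 = 1 completes the 6 down.
(1,2) = 17 − 10 = 7 completes the 17 across.
(2,2) = 10 − 6 = 4 completes the 10 across.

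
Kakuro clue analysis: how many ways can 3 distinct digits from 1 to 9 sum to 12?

3 distinct digits from 1–9 sum between 6 and 24.

7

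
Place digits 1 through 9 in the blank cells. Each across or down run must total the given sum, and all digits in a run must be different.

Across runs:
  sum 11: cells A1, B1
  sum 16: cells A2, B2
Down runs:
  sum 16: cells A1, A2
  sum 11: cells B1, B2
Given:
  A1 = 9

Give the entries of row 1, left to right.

9 2

16 in 2 cells must be {7,9}.
B1 = 11 − 9 = 2 completes the 11 across.
A2 = 16 − 9 = 7 completes the 16 down.
B2 = 16 − 7 = 9 completes the 16 across.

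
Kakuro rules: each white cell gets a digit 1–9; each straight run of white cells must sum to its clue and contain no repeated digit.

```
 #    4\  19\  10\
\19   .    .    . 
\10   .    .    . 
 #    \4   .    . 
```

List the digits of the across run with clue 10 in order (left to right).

4 in 2 cells must be {1,3}.
Only 3 fits R1C1 under both its across sum 19 and down sum 4.
Given what's placed, R1C3 must be 7 to fit the 19 across and 10 down.
R2C1 = 4 − 3 = 1 completes the 4 down.
R2C3 = 2: the only remaining digit allowed by both the 10 across and the 10 down.
The 4 across and the 19 down share only 3, so R3C2 = 3.
R3C3 = 4 − 3 = 1 completes the 4 across.
R1C2 = 19 − 10 = 9 completes the 19 across.
R2C2 = 10 − 3 = 7 completes the 10 across.

1 7 2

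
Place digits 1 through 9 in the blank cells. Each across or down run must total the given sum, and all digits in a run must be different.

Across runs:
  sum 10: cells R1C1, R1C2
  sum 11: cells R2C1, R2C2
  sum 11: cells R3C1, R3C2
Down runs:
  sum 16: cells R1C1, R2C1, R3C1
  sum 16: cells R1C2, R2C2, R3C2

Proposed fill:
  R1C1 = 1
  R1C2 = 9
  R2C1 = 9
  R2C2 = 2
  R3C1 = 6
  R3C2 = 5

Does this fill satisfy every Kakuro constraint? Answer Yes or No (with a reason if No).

Yes

Across: 1+9=10; 9+2=11; 6+5=11. Down: 1+9+6=16; 9+2+5=16. No digit repeats within any run.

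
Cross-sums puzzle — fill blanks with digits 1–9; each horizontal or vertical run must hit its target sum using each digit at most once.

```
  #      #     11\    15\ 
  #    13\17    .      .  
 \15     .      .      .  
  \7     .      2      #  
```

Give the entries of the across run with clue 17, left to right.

8 9

17 in 2 cells must be {8,9}.
R1C2 = 8: the only remaining digit allowed by both the 17 across and the 11 down.
R1C3 = 17 − 8 = 9 completes the 17 across.
R2C2 = 11 − 10 = 1 completes the 11 down.
R2C3 = 15 − 9 = 6 completes the 15 down.
R3C1 = 7 − 2 = 5 completes the 7 across.
R2C1 = 15 − 7 = 8 completes the 15 across.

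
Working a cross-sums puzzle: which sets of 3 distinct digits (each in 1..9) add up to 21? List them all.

{4,8,9}; {5,7,9}; {6,7,8}

3 distinct digits from 1–9 sum between 6 and 24.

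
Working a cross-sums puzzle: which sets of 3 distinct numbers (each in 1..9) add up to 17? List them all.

{1,7,9}; {2,6,9}; {2,7,8}; {3,5,9}; {3,6,8}; {4,5,8}; {4,6,7}

3 distinct digits from 1–9 sum between 6 and 24.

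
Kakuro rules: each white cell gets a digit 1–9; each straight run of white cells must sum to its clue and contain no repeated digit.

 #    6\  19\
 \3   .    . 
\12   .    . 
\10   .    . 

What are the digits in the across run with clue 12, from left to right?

3 in 2 cells must be {1,2}; 6 in 3 cells must be {1,2,3}.
The 3 across and the 19 down share only 2, so R1C2 = 2.
The 12 across and the 6 down share only 3, so R2C1 = 3.
R2C2 = 12 − 3 = 9 completes the 12 across.
R3C2 = 19 − 11 = 8 completes the 19 down.
R1C1 = 3 − 2 = 1 completes the 3 across.
R3C1 = 10 − 8 = 2 completes the 10 across.

3 9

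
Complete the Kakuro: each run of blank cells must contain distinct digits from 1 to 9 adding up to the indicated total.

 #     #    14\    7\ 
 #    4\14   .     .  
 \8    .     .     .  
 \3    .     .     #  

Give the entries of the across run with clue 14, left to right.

3 in 2 cells must be {1,2}; 4 in 2 cells must be {1,3}.
The 3 across and the 4 down share only 1, so R3C1 = 1.
R3C2 = 3 − 1 = 2 completes the 3 across.
R2C1 = 4 − 1 = 3 completes the 4 down.
R2C2 = 4: the only remaining digit allowed by both the 8 across and the 14 down.
R2C3 = 8 − 7 = 1 completes the 8 across.
R1C2 = 14 − 6 = 8 completes the 14 down.
R1C3 = 14 − 8 = 6 completes the 14 across.

8, 6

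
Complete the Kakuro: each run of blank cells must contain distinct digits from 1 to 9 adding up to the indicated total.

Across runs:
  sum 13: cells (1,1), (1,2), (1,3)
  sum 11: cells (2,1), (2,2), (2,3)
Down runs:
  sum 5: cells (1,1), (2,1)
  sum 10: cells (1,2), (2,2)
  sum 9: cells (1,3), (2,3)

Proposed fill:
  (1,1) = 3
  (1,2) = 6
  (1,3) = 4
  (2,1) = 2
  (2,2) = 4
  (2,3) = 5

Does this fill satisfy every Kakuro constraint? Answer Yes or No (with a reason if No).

Across: 3+6+4=13; 2+4+5=11. Down: 3+2=5; 6+4=10; 4+5=9. No digit repeats within any run.

Yes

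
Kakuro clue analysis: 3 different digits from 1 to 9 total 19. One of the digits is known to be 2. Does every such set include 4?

No

The only way to make 19 from 3 distinct digits under that restriction is {2,8,9}, which does not contain 4.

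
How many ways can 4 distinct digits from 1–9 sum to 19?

4 distinct digits from 1–9 sum between 10 and 30.

11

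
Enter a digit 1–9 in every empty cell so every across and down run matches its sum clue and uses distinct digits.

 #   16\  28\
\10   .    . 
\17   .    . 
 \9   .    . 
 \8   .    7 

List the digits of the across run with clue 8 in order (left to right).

17 in 2 cells must be {8,9}.
R4C1 = 8 − 7 = 1 completes the 8 across.
Nothing is forced directly, so branch on R3C2, whose candidates are 4 or 8. If R3C2 = 8: that forces R2C2 = 9, after which R3C1 would have to be in {1} for the 9 across but in {2,3,4,5,6,7,8,9} for the 16 down — contradiction. So R3C2 = 4.
R3C1 = 9 − 4 = 5 completes the 9 across.
R2C1 = 8: the only remaining digit allowed by both the 17 across and the 16 down.
R2C2 = 17 − 8 = 9 completes the 17 across.
R1C1 = 16 − 14 = 2 completes the 16 down.
R1C2 = 10 − 2 = 8 completes the 10 across.

1 7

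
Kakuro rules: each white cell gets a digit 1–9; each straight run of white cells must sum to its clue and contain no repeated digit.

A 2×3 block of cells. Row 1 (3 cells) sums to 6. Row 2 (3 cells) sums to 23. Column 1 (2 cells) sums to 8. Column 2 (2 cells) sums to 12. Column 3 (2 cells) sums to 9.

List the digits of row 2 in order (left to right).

6 in 3 cells must be {1,2,3}; 23 in 3 cells must be {6,8,9}.
The 6 across and the 12 down share only 3, so (1,2) = 3.
The 23 across and the 8 down share only 6, so (2,1) = 6.
(2,2) = 12 − 3 = 9 completes the 12 down.
(2,3) = 23 − 15 = 8 completes the 23 across.
(1,1) = 8 − 6 = 2 completes the 8 down.
(1,3) = 6 − 5 = 1 completes the 6 across.

6 9 8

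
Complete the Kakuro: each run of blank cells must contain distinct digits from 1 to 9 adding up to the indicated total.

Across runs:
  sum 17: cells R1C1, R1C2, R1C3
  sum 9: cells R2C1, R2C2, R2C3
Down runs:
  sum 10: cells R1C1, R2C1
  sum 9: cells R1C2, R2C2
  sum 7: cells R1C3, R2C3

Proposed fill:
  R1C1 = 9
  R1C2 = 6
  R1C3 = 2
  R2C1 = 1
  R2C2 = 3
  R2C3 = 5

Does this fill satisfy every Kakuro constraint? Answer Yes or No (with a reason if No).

Yes

Across: 9+6+2=17; 1+3+5=9. Down: 9+1=10; 6+3=9; 2+5=7. No digit repeats within any run.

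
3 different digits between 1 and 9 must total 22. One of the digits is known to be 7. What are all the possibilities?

{6,7,9}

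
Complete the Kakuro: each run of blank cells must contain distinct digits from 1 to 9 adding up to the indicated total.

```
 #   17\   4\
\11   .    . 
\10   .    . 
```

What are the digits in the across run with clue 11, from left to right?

17 in 2 cells must be {8,9}; 4 in 2 cells must be {1,3}.
The 11 across and the 4 down share only 3, so R1C2 = 3.
R2C2 = 4 − 3 = 1 completes the 4 down.
R1C1 = 11 − 3 = 8 completes the 11 across.
R2C1 = 10 − 1 = 9 completes the 10 across.

8 3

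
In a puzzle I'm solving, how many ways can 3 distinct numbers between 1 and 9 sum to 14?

8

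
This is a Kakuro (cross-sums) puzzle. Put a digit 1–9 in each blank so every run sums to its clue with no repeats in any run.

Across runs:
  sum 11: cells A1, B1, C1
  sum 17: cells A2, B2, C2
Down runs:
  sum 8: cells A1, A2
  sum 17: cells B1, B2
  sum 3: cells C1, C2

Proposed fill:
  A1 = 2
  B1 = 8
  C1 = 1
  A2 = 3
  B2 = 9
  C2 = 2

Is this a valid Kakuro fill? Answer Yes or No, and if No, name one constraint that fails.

No — the across run A2–C2 sums to 14, not 17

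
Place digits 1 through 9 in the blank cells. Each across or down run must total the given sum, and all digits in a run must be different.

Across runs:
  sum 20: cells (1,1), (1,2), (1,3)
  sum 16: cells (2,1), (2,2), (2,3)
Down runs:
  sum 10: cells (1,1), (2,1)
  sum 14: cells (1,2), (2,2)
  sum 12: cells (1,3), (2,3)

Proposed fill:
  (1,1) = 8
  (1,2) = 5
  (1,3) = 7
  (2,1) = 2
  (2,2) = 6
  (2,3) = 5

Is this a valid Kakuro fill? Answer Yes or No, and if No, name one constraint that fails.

No — the across run (2,1)–(2,3) sums to 13, not 16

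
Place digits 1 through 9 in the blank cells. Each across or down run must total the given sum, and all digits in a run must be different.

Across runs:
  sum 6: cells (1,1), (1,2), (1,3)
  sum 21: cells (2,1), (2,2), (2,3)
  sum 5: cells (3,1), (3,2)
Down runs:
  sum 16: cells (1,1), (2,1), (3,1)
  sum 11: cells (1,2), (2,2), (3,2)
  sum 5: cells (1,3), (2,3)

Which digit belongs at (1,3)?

6 in 3 cells must be {1,2,3}.
Only 4 fits (2,3) under both its across sum 21 and down sum 5.
(1,3) = 5 − 4 = 1 completes the 5 down.

1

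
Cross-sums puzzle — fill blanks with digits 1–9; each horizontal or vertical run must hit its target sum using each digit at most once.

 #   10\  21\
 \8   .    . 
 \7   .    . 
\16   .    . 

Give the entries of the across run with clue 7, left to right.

2, 5

16 in 2 cells must be {7,9}.
The 16 across and the 10 down share only 7, so R3C1 = 7.
R3C2 = 16 − 7 = 9 completes the 16 across.
Nothing is forced directly, so branch on R1C1, whose candidates are 1 or 2. If R1C1 = 2: then R1C2 would have to be in {6} for the 8 across but in {4,5,7,8} for the 21 down — contradiction. So R1C1 = 1.
R1C2 = 8 − 1 = 7 completes the 8 across.
R2C1 = 10 − 8 = 2 completes the 10 down.
R2C2 = 7 − 2 = 5 completes the 7 across.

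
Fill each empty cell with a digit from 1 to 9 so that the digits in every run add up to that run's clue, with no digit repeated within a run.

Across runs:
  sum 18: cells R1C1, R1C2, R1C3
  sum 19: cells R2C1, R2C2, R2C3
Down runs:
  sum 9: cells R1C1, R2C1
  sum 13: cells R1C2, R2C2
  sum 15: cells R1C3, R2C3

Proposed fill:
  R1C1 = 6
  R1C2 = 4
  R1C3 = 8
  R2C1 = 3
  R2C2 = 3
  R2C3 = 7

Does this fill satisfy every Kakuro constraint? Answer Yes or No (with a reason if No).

No — the across run R2C1–R2C3 sums to 13, not 19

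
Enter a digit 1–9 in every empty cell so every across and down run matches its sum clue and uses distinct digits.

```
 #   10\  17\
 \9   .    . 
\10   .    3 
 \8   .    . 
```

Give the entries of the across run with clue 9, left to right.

1, 8

R2C1 = 10 − 3 = 7 completes the 10 across.
Nothing is forced directly, so branch on R1C1, whose candidates are 1 or 2. If R1C1 = 2: then R1C2 would have to be in {7} for the 9 across but in {5,6,8,9} for the 17 down — contradiction. So R1C1 = 1.
R1C2 = 9 − 1 = 8 completes the 9 across.
R3C1 = 10 − 8 = 2 completes the 10 down.
R3C2 = 8 − 2 = 6 completes the 8 across.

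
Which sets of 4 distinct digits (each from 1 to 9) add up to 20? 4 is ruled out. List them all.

4 distinct digits from 1–9 sum between 10 and 30.
Dropping sets that contain 4.

{1,2,8,9}; {1,3,7,9}; {1,5,6,8}; {2,3,6,9}; {2,3,7,8}; {2,5,6,7}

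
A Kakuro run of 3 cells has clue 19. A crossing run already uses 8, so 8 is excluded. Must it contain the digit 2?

Counterexample: {3,7,9} sums to 19 under that restriction without using 2.

No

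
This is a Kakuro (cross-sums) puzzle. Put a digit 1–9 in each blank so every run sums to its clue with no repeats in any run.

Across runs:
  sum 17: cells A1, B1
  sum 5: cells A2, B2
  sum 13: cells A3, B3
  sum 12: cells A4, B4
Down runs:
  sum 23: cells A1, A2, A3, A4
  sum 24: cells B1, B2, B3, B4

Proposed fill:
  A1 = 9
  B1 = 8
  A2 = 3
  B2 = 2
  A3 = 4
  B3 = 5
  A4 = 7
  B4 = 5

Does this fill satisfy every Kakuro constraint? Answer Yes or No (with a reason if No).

No — the across run A3–B3 sums to 9, not 13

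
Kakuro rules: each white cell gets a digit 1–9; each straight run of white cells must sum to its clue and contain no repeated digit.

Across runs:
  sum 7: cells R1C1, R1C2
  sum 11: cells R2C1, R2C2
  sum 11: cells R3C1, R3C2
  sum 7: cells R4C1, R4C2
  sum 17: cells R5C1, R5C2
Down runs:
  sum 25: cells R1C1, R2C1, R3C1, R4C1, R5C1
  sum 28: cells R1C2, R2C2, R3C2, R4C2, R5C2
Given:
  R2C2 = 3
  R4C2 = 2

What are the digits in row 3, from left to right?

17 in 2 cells must be {8,9}.
R1C2 = 6: the only remaining digit allowed by both the 7 across and the 28 down.
R2C1 = 11 − 3 = 8 completes the 11 across.
R4C1 = 7 − 2 = 5 completes the 7 across.
Given what's placed, R5C1 must be 9 to fit the 17 across and 25 down.
R5C2 = 17 − 9 = 8 completes the 17 across.
R1C1 = 7 − 6 = 1 completes the 7 across.
R3C1 = 25 − 23 = 2 completes the 25 down.
R3C2 = 11 − 2 = 9 completes the 11 across.

2 9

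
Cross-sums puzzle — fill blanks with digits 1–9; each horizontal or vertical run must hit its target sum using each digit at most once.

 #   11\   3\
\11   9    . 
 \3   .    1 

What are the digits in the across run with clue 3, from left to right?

2 1

3 in 2 cells must be {1,2}.
R1C2 = 11 − 9 = 2 completes the 11 across.
R2C1 = 3 − 1 = 2 completes the 3 across.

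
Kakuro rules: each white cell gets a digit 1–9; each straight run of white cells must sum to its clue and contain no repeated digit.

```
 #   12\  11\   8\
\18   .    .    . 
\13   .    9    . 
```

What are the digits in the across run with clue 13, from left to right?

R1C2 = 11 − 9 = 2 completes the 11 down.
R1C3 = 7: the only remaining digit allowed by both the 18 across and the 8 down.
Given what's placed, R2C1 must be 3 to fit the 13 across and 12 down.
R2C3 = 13 − 12 = 1 completes the 13 across.
R1C1 = 18 − 9 = 9 completes the 18 across.

3 9 1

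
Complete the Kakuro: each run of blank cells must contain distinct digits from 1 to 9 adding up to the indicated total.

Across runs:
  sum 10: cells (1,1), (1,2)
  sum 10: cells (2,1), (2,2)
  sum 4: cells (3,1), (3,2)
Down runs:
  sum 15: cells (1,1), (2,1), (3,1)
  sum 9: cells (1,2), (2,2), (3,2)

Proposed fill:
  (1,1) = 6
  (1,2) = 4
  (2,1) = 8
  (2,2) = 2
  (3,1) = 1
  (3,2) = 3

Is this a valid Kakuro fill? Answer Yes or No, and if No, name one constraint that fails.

Across: 6+4=10; 8+2=10; 1+3=4. Down: 6+8+1=15; 4+2+3=9. No digit repeats within any run.

Yes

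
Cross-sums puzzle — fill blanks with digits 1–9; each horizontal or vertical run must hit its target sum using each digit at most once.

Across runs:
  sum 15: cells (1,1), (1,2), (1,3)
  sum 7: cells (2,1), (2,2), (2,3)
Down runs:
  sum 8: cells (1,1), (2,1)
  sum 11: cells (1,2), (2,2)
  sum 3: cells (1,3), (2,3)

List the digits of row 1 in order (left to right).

6, 7, 2

7 in 3 cells must be {1,2,4}; 3 in 2 cells must be {1,2}.
Nothing is forced directly, so branch on (2,1), whose candidates are 1 or 2. If (2,1) = 1: that forces (1,1) = 7, (1,3) = 2, after which (2,3) would have to be in {2,4} for the 7 across but in {1} for the 3 down — contradiction. So (2,1) = 2.
(1,1) = 8 − 2 = 6 completes the 8 down.
Given what's placed, (2,2) must be 4 to fit the 7 across and 11 down.
(2,3) = 7 − 6 = 1 completes the 7 across.
(1,2) = 11 − 4 = 7 completes the 11 down.
(1,3) = 15 − 13 = 2 completes the 15 across.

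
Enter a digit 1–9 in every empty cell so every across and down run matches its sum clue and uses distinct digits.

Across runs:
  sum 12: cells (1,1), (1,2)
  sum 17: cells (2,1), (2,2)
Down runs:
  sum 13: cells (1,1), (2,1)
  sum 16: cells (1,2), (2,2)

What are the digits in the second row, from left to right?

8 9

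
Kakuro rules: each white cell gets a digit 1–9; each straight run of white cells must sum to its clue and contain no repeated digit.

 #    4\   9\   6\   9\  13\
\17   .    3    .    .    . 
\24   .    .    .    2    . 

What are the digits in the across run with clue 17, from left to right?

4 in 2 cells must be {1,3}.
R1C1 = 1: the only remaining digit allowed by both the 17 across and the 4 down.
R1C4 = 9 − 2 = 7 completes the 9 down.
Given what's placed, R1C5 must be 4 to fit the 17 across and 13 down.
R2C1 = 4 − 1 = 3 completes the 4 down.
R2C2 = 9 − 3 = 6 completes the 9 down.
R2C5 = 13 − 4 = 9 completes the 13 down.
R1C3 = 17 − 15 = 2 completes the 17 across.

1 3 2 7 4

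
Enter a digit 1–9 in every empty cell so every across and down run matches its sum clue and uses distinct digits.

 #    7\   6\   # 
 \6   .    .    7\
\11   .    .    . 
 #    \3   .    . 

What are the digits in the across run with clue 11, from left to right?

2 3 6

3 in 2 cells must be {1,2}; 6 in 3 cells must be {1,2,3}.
Nothing is forced directly, so branch on R1C2, whose candidates are 1 or 2. If R1C2 = 2: that forces R1C1 = 4, R2C1 = 3, R2C2 = 1, after which R2C3 would have to be in {7} for the 11 across but in {1,2,3,4,5,6} for the 7 down — contradiction. So R1C2 = 1.
R1C1 = 6 − 1 = 5 completes the 6 across.
R2C1 = 7 − 5 = 2 completes the 7 down.
R2C2 = 3: the only remaining digit allowed by both the 11 across and the 6 down.
R2C3 = 11 − 5 = 6 completes the 11 across.
R3C2 = 6 − 4 = 2 completes the 6 down.
R3C3 = 3 − 2 = 1 completes the 3 across.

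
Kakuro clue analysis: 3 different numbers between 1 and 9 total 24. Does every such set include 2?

The only way to make 24 from 3 distinct digits is {7,8,9}, which does not contain 2.

No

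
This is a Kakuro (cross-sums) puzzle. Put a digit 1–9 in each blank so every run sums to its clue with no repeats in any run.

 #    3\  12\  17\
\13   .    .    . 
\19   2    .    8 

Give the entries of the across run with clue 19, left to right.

2 9 8

3 in 2 cells must be {1,2}; 17 in 2 cells must be {8,9}.
R1C1 = 3 − 2 = 1 completes the 3 down.
R1C3 = 17 − 8 = 9 completes the 17 down.
R2C2 = 19 − 10 = 9 completes the 19 across.
R1C2 = 13 − 10 = 3 completes the 13 across.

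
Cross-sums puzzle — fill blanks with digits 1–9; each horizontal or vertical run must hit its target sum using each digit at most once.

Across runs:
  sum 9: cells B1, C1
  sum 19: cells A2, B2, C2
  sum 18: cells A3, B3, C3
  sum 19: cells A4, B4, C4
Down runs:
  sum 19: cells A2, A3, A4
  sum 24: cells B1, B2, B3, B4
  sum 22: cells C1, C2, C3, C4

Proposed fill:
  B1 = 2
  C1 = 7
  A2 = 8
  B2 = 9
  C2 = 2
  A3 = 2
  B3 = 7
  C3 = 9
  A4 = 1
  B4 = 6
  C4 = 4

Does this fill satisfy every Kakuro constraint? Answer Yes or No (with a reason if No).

No — the across run A4–C4 sums to 11, not 19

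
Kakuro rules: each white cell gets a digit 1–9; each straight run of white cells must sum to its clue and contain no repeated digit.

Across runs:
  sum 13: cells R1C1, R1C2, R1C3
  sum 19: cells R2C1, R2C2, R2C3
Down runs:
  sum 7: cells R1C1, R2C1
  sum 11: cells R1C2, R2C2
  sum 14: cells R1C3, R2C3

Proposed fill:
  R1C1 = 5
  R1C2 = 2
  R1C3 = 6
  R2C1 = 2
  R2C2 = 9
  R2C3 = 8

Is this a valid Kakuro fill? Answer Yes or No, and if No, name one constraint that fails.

Yes

Across: 5+2+6=13; 2+9+8=19. Down: 5+2=7; 2+9=11; 6+8=14. No digit repeats within any run.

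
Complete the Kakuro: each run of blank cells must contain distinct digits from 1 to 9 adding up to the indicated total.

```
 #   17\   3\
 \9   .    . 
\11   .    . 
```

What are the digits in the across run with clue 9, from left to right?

17 in 2 cells must be {8,9}; 3 in 2 cells must be {1,2}.
The 9 across and the 17 down share only 8, so R1C1 = 8.
R1C2 = 9 − 8 = 1 completes the 9 across.
R2C1 = 17 − 8 = 9 completes the 17 down.
R2C2 = 11 − 9 = 2 completes the 11 across.

8 1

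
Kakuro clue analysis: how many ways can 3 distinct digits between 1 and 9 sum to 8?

2

3 distinct digits from 1–9 sum between 6 and 24.
Enumerating: {1,2,5}, {1,3,4}.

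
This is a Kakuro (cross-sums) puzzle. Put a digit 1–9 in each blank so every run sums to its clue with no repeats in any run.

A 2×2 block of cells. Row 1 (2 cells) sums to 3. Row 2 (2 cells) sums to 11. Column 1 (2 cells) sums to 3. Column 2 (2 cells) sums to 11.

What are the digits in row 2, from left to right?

2 9

3 in 2 cells must be {1,2}.
The 3 across and the 11 down share only 2, so (1,2) = 2.
The 11 across and the 3 down share only 2, so (2,1) = 2.
(2,2) = 11 − 2 = 9 completes the 11 across.
(1,1) = 3 − 2 = 1 completes the 3 across.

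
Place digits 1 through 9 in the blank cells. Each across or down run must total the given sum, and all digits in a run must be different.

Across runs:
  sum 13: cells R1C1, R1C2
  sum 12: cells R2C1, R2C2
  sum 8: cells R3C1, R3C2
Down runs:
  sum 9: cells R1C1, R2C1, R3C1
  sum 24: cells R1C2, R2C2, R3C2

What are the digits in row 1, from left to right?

5 8

24 in 3 cells must be {7,8,9}.
The 8 across and the 24 down share only 7, so R3C2 = 7.
R3C1 = 8 − 7 = 1 completes the 8 across.
Nothing is forced directly, so branch on R1C1, whose candidates are 5 or 6. If R1C1 = 6: then R1C2 would have to be in {7} for the 13 across but in {8,9} for the 24 down — contradiction. So R1C1 = 5.
R1C2 = 13 − 5 = 8 completes the 13 across.
R2C1 = 9 − 6 = 3 completes the 9 down.
R2C2 = 12 − 3 = 9 completes the 12 across.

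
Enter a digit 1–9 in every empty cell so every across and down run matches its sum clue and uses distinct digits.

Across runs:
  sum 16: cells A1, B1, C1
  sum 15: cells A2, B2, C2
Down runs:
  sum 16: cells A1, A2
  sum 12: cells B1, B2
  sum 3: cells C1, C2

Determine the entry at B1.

8

16 in 2 cells must be {7,9}; 3 in 2 cells must be {1,2}.
Nothing is forced directly, so branch on A1, whose candidates are 7 or 9. If A1 = 9: that forces A2 = 7, C2 = 2, C1 = 1, after which B2 would have to be in {6} for the 15 across but in {3,4,5,7,8,9} for the 12 down — contradiction. So A1 = 7.
Given what's placed, C1 must be 1 to fit the 16 across and 3 down.
A2 = 16 − 7 = 9 completes the 16 down.
C2 = 3 − 1 = 2 completes the 3 down.
B1 = 16 − 8 = 8 completes the 16 across.
B2 = 15 − 11 = 4 completes the 15 across.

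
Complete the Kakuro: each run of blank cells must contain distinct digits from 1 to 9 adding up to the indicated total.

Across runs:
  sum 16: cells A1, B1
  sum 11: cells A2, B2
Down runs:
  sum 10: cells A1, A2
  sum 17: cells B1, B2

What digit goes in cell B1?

9

16 in 2 cells must be {7,9}; 17 in 2 cells must be {8,9}.
The 16 across and the 17 down share only 9, so B1 = 9.
B2 = 17 − 9 = 8 completes the 17 down.
A1 = 16 − 9 = 7 completes the 16 across.
A2 = 11 − 8 = 3 completes the 11 across.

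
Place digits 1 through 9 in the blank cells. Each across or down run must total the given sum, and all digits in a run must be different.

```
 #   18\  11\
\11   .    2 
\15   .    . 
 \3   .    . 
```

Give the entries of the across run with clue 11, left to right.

3 in 2 cells must be {1,2}.
R1C1 = 11 − 2 = 9 completes the 11 across.
Given what's placed, R3C2 must be 1 to fit the 3 across and 11 down.
R2C2 = 11 − 3 = 8 completes the 11 down.
R3C1 = 3 − 1 = 2 completes the 3 across.
R2C1 = 15 − 8 = 7 completes the 15 across.

9 2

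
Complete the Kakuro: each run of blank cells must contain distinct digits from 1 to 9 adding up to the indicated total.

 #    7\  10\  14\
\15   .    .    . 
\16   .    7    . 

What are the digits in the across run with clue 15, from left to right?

4, 3, 8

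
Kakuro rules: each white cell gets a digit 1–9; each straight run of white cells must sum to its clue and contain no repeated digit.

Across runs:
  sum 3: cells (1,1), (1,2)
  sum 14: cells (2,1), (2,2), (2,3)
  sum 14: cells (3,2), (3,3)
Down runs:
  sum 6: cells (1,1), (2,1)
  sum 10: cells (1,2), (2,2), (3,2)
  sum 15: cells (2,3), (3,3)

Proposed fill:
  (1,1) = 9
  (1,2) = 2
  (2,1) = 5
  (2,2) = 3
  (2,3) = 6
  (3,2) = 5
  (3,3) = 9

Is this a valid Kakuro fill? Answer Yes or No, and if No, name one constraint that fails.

No — the across run (1,1)–(1,2) sums to 11, not 3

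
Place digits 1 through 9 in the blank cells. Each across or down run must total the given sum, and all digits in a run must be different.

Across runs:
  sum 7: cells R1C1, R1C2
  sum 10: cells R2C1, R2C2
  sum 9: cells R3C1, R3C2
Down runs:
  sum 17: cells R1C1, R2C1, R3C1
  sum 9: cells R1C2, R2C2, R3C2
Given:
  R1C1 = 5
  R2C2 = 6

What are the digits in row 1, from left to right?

5, 2

R1C2 = 7 − 5 = 2 completes the 7 across.
R2C1 = 10 − 6 = 4 completes the 10 across.
R3C1 = 17 − 9 = 8 completes the 17 down.
R3C2 = 9 − 8 = 1 completes the 9 across.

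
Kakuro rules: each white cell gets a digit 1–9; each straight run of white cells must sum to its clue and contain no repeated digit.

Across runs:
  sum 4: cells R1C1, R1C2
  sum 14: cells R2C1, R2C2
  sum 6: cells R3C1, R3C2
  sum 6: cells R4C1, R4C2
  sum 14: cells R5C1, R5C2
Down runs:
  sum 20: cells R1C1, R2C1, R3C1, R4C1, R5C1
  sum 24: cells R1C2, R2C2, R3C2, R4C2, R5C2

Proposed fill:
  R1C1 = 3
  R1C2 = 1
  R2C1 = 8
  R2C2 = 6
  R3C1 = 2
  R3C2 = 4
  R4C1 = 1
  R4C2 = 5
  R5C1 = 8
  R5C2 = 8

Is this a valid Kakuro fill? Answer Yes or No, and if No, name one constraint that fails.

No — the across run R5C1–R5C2 sums to 16, not 14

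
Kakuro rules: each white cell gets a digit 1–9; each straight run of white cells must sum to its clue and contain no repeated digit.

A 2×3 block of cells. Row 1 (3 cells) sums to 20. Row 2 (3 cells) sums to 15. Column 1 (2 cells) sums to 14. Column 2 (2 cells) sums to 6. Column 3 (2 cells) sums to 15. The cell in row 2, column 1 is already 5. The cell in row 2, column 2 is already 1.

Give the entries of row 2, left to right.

5 1 9

(1,1) = 14 − 5 = 9 completes the 14 down.
(1,2) = 6 − 1 = 5 completes the 6 down.
(1,3) = 20 − 14 = 6 completes the 20 across.
(2,3) = 15 − 6 = 9 completes the 15 across.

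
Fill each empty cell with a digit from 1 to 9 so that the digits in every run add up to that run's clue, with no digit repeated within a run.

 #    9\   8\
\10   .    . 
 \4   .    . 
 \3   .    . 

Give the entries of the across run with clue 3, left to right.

2, 1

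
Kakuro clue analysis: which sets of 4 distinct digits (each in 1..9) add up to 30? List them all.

{6,7,8,9}

4 distinct digits from 1–9 sum between 10 and 30.
Only one set works: {6,7,8,9}.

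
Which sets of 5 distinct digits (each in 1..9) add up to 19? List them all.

{1,2,3,4,9}; {1,2,3,5,8}; {1,2,3,6,7}; {1,2,4,5,7}; {1,3,4,5,6}

5 distinct digits from 1–9 sum between 15 and 35.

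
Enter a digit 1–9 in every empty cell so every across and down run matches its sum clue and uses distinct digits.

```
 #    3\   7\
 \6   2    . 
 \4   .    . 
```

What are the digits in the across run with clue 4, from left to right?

1, 3

4 in 2 cells must be {1,3}; 3 in 2 cells must be {1,2}.
R1C2 = 6 − 2 = 4 completes the 6 across.
R2C1 = 3 − 2 = 1 completes the 3 down.
R2C2 = 4 − 1 = 3 completes the 4 across.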